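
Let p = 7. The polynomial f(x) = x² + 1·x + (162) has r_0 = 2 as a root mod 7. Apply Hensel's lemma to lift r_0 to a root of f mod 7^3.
r_2 = 135 (mod 343)

Hensel: r_{i+1} = r_i − f(r_i)·(f′(r_i))^{-1} mod 7^{i+2}, f′(x) = 2x + 1. Iterate:
  r_0 = 2 (mod 7)
  r_1 = 37 (mod 49)
  r_2 = 135 (mod 343)
Final: r = 135 satisfies f(r) ≡ 0 mod 7^3.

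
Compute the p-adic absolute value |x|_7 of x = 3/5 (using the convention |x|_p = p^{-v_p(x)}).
|3/5|_7 = 1

Step 1 — compute v_7(x) by factoring powers of 7 out of the numerator and denominator: v_7(3/5) = 0. Step 2 — apply |x|_p = p^{-v_p(x)} = 7^{0} = 1.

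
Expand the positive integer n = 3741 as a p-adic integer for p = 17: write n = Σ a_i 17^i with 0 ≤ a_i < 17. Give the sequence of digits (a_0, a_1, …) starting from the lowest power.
(a_0, a_1, …) = (1, 16, 12)

Repeated division by 17 gives the digits low-to-high: 3741 = 1 + 16·17^1 + 12·17^2. Digit sequence: (1, 16, 12).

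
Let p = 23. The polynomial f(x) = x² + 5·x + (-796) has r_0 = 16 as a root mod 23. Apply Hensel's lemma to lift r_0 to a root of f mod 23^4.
r_3 = 54687 (mod 279841)

Hensel: r_{i+1} = r_i − f(r_i)·(f′(r_i))^{-1} mod 23^{i+2}, f′(x) = 2x + 5. Iterate:
  r_0 = 16 (mod 23)
  r_1 = 200 (mod 529)
  r_2 = 6019 (mod 12167)
  r_3 = 54687 (mod 279841)
Final: r = 54687 satisfies f(r) ≡ 0 mod 23^4.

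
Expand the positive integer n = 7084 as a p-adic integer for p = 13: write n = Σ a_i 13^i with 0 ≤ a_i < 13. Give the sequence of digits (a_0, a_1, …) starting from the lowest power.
(a_0, a_1, …) = (12, 11, 2, 3)

Repeated division by 13 gives the digits low-to-high: 7084 = 12 + 11·13^1 + 2·13^2 + 3·13^3. Digit sequence: (12, 11, 2, 3).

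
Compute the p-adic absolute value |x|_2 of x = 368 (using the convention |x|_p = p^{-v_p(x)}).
|368|_2 = 1/16

Step 1 — compute v_2(x) by factoring powers of 2 out of the numerator and denominator: v_2(368) = 4. Step 2 — apply |x|_p = p^{-v_p(x)} = 2^{-4} = 1/16.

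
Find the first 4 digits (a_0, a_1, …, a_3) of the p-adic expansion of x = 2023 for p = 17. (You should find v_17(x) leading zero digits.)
(a_0, …, a_3) = (0, 0, 7, 0)

v_17(2023) = 2, so a_0 = ... = a_1 = 0. Factor out: x = 17^2 · u with u = 7 a unit in ℤ_17. Expand u iteratively via a_{v+i} = u_i mod 17, u_{i+1} = (u_i − a_{v+i})/17:
  u_0 = 7;  a_2 = 7;  u_1 = (u_0 − 7)/17 = 0
  u_1 = 0;  a_3 = 0;  u_2 = (u_1 − 0)/17 = 0
Digits: (0, 0, 7, 0).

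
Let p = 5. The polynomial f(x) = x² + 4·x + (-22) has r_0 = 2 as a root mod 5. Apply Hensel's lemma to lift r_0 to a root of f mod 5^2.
r_1 = 22 (mod 25)

Hensel: r_{i+1} = r_i − f(r_i)·(f′(r_i))^{-1} mod 5^{i+2}, f′(x) = 2x + 4. Iterate:
  r_0 = 2 (mod 5)
  r_1 = 22 (mod 25)
Final: r = 22 satisfies f(r) ≡ 0 mod 5^2.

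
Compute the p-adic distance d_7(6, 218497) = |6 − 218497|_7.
d_7(6, 218497) = 1/16807

Step 1 — x − y = 6 − 218497 = -218491. Step 2 — v_7(-218491) = 5 (factor: -218491 = −(7^5 · 13); the sign does not affect v_p). Step 3 — |x − y|_7 = 7^{-5} = 1/16807.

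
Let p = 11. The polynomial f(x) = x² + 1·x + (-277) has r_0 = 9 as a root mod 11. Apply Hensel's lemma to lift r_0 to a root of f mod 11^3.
r_2 = 834 (mod 1331)

Hensel: r_{i+1} = r_i − f(r_i)·(f′(r_i))^{-1} mod 11^{i+2}, f′(x) = 2x + 1. Iterate:
  r_0 = 9 (mod 11)
  r_1 = 108 (mod 121)
  r_2 = 834 (mod 1331)
Final: r = 834 satisfies f(r) ≡ 0 mod 11^3.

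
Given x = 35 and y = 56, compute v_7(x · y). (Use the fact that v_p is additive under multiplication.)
v_7(1960) = 2

v_p(x) = 1 (factor: 35 = 7^1 · 5); v_p(y) = 1 (factor: 56 = 7^1 · 8). Additivity: v_p(xy) = v_p(x) + v_p(y) = 1 + 1 = 2. (Direct check: xy = 1960 = 7^2 · (40).)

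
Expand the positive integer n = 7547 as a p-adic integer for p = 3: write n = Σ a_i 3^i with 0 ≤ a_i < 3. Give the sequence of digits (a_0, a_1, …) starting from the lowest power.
(a_0, a_1, …) = (2, 1, 1, 0, 0, 1, 1, 0, 1)

Repeated division by 3 gives the digits low-to-high: 7547 = 2 + 1·3^1 + 1·3^2 + 1·3^5 + 1·3^6 + 1·3^8. Digit sequence: (2, 1, 1, 0, 0, 1, 1, 0, 1).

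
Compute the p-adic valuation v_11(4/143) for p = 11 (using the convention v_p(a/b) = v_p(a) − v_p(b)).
v_11(4/143) = -1

Factor powers of 11 from the numerator and denominator of the reduced fraction: 4 = 11^0 · 4 and 143 = 11^1 · 13. Apply v_p(a/b) = v_p(a) − v_p(b): v_11(4/143) = 0 − 1 = -1.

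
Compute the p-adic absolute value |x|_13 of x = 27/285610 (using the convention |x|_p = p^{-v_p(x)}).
|27/285610|_13 = 28561

Step 1 — compute v_13(x) by factoring powers of 13 out of the numerator and denominator: v_13(27/285610) = -4. Step 2 — apply |x|_p = p^{-v_p(x)} = 13^{4} = 28561.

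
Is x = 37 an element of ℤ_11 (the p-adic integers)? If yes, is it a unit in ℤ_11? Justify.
x ∈ ℤ_11^× (unit); v_11(x) = 0

ℤ_11 = {x ∈ ℚ_11 : v_11(x) ≥ 0} and ℤ_11^× = {x ∈ ℤ_11 : v_11(x) = 0}. Here v_11(37) = v_11(num) − v_11(den) = 0; compare against these criteria.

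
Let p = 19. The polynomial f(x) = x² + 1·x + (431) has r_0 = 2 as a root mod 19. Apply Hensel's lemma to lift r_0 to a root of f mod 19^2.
r_1 = 59 (mod 361)

Hensel: r_{i+1} = r_i − f(r_i)·(f′(r_i))^{-1} mod 19^{i+2}, f′(x) = 2x + 1. Iterate:
  r_0 = 2 (mod 19)
  r_1 = 59 (mod 361)
Final: r = 59 satisfies f(r) ≡ 0 mod 19^2.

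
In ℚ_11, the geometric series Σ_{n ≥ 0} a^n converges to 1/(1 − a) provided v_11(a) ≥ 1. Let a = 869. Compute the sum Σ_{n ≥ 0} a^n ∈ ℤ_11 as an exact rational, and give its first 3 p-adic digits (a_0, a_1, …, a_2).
Σ a^n = 1/(1 − a) = -1/868;  first 3 digits = (1, 2, 0)

v_11(a) = 1 ≥ 1, so the series converges in ℤ_11 to 1/(1 − a) = 1/(1 − 869) = -1/868. Expand this rational in ℤ_11: compute digits iteratively via d_i = x_i mod 11, x_{i+1} = (x_i − d_i)/11. The first 3 digits are (1, 2, 0).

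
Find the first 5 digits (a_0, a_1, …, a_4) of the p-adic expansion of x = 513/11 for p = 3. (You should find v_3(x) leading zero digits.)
(a_0, …, a_4) = (0, 0, 0, 2, 1)

v_3(513/11) = 3, so a_0 = ... = a_2 = 0. Factor out: x = 3^3 · u with u = 19/11 a unit in ℤ_3. Expand u iteratively via a_{v+i} = u_i mod 3, u_{i+1} = (u_i − a_{v+i})/3:
  u_0 = 19/11;  a_3 = 2;  u_1 = (u_0 − 2)/3 = -1/11
  u_1 = -1/11;  a_4 = 1;  u_2 = (u_1 − 1)/3 = -4/11
Digits: (0, 0, 0, 2, 1).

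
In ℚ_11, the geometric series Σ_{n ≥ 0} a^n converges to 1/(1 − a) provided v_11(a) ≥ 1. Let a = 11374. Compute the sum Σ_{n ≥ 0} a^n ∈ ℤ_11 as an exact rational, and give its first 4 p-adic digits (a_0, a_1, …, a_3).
Σ a^n = 1/(1 − a) = -1/11373;  first 4 digits = (1, 0, 6, 8)

v_11(a) = 2 ≥ 1, so the series converges in ℤ_11 to 1/(1 − a) = 1/(1 − 11374) = -1/11373. Expand this rational in ℤ_11: compute digits iteratively via d_i = x_i mod 11, x_{i+1} = (x_i − d_i)/11. The first 4 digits are (1, 0, 6, 8).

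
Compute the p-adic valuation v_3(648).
v_3(648) = 4

v_3(n) is the largest exponent k such that 3^k divides n. Factor out: 648 = 3^4 · 8. (Sign doesn't affect v_p.) So v_3(648) = 4.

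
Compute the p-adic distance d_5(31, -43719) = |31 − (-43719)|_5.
d_5(31, -43719) = 1/3125

Step 1 — x − y = 31 − (-43719) = 43750. Step 2 — v_5(43750) = 5 (factor: 43750 = (5^5 · 14); the sign does not affect v_p). Step 3 — |x − y|_5 = 5^{-5} = 1/3125.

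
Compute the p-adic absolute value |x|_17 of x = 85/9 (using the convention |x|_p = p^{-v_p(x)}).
|85/9|_17 = 1/17

Step 1 — compute v_17(x) by factoring powers of 17 out of the numerator and denominator: v_17(85/9) = 1. Step 2 — apply |x|_p = p^{-v_p(x)} = 17^{-1} = 1/17.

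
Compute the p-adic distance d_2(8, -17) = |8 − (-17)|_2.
d_2(8, -17) = 1

Step 1 — x − y = 8 − (-17) = 25. Step 2 — v_2(25) = 0 (factor: 25 = (2^0 · 25); the sign does not affect v_p). Step 3 — |x − y|_2 = 2^{0} = 1.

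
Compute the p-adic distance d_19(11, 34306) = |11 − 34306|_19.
d_19(11, 34306) = 1/6859

Step 1 — x − y = 11 − 34306 = -34295. Step 2 — v_19(-34295) = 3 (factor: -34295 = −(19^3 · 5); the sign does not affect v_p). Step 3 — |x − y|_19 = 19^{-3} = 1/6859.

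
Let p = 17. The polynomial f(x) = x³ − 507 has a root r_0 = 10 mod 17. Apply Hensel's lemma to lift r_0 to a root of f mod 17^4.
r_3 = 47729 (mod 83521)

Hensel: r_{i+1} = r_i − f(r_i)/f′(r_i) mod 17^{i+2}, where f′(x) = 3x². Iterate:
  r_0 = 10 (mod 17)
  r_1 = 44 (mod 289)
  r_2 = 3512 (mod 4913)
  r_3 = 47729 (mod 83521)
Final: r = 47729 with f(r) ≡ 0 mod 17^4.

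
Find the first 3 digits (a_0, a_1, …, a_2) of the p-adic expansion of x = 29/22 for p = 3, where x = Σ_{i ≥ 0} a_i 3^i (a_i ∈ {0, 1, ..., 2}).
(a_0, …, a_2) = (2, 1, 0)

v_3(29/22) = 0 (numerator and denominator both coprime to 3), so x ∈ ℤ_3^×. Compute digits iteratively via a_i = x_i mod 3, x_{i+1} = (x_i − a_i)/3, with x_0 = x:
  x_0 = 29/22;  a_0 = 2;  x_1 = (x_0 − 2)/3 = -5/22
  x_1 = -5/22;  a_1 = 1;  x_2 = (x_1 − 1)/3 = -9/22
  x_2 = -9/22;  a_2 = 0;  x_3 = (x_2 − 0)/3 = -3/22
Digits: (2, 1, 0).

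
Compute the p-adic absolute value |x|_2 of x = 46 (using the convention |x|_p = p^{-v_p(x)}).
|46|_2 = 1/2

Step 1 — compute v_2(x) by factoring powers of 2 out of the numerator and denominator: v_2(46) = 1. Step 2 — apply |x|_p = p^{-v_p(x)} = 2^{-1} = 1/2.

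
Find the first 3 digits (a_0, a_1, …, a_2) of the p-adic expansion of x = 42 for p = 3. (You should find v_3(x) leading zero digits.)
(a_0, …, a_2) = (0, 2, 1)

v_3(42) = 1, so a_0 = ... = a_0 = 0. Factor out: x = 3^1 · u with u = 14 a unit in ℤ_3. Expand u iteratively via a_{v+i} = u_i mod 3, u_{i+1} = (u_i − a_{v+i})/3:
  u_0 = 14;  a_1 = 2;  u_1 = (u_0 − 2)/3 = 4
  u_1 = 4;  a_2 = 1;  u_2 = (u_1 − 1)/3 = 1
Digits: (0, 2, 1).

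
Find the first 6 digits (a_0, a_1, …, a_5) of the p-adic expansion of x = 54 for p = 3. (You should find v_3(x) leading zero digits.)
(a_0, …, a_5) = (0, 0, 0, 2, 0, 0)

v_3(54) = 3, so a_0 = ... = a_2 = 0. Factor out: x = 3^3 · u with u = 2 a unit in ℤ_3. Expand u iteratively via a_{v+i} = u_i mod 3, u_{i+1} = (u_i − a_{v+i})/3:
  u_0 = 2;  a_3 = 2;  u_1 = (u_0 − 2)/3 = 0
  u_1 = 0;  a_4 = 0;  u_2 = (u_1 − 0)/3 = 0
  u_2 = 0;  a_5 = 0;  u_3 = (u_2 − 0)/3 = 0
Digits: (0, 0, 0, 2, 0, 0).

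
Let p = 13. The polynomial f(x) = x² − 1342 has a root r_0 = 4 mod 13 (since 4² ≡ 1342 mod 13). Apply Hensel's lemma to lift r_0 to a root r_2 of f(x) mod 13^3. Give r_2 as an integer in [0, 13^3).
r_2 = 1902 (mod 2197)

Hensel's recurrence: r_{i+1} = r_i − f(r_i)·(f′(r_i))^{-1} mod 13^{i+2}, with f′(x) = 2x. Iterate:
  r_0 = 4 (mod 13)
  r_1 = 43 (mod 169)
  r_2 = 1902 (mod 2197)
Final: r_2 = 1902, and one checks f(r_2) ≡ 0 mod 13^3.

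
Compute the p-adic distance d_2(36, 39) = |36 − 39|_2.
d_2(36, 39) = 1

Step 1 — x − y = 36 − 39 = -3. Step 2 — v_2(-3) = 0 (factor: -3 = −(2^0 · 3); the sign does not affect v_p). Step 3 — |x − y|_2 = 2^{0} = 1.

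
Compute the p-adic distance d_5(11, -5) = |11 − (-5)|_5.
d_5(11, -5) = 1

Step 1 — x − y = 11 − (-5) = 16. Step 2 — v_5(16) = 0 (factor: 16 = (5^0 · 16); the sign does not affect v_p). Step 3 — |x − y|_5 = 5^{0} = 1.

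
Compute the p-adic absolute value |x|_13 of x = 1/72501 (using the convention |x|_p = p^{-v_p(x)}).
|1/72501|_13 = 2197

Step 1 — compute v_13(x) by factoring powers of 13 out of the numerator and denominator: v_13(1/72501) = -3. Step 2 — apply |x|_p = p^{-v_p(x)} = 13^{3} = 2197.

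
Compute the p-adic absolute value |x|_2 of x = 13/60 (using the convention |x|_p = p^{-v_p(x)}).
|13/60|_2 = 4

Step 1 — compute v_2(x) by factoring powers of 2 out of the numerator and denominator: v_2(13/60) = -2. Step 2 — apply |x|_p = p^{-v_p(x)} = 2^{2} = 4.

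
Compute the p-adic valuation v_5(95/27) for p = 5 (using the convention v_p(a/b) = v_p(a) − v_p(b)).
v_5(95/27) = 1

Factor powers of 5 from the numerator and denominator of the reduced fraction: 95 = 5^1 · 19 and 27 = 5^0 · 27. Apply v_p(a/b) = v_p(a) − v_p(b): v_5(95/27) = 1 − 0 = 1.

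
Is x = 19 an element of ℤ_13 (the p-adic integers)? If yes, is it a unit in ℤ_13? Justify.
x ∈ ℤ_13^× (unit); v_13(x) = 0

ℤ_13 = {x ∈ ℚ_13 : v_13(x) ≥ 0} and ℤ_13^× = {x ∈ ℤ_13 : v_13(x) = 0}. Here v_13(19) = v_13(num) − v_13(den) = 0; compare against these criteria.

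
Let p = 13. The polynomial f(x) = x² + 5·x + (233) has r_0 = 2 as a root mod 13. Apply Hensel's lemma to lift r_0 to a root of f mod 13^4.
r_3 = 27822 (mod 28561)

Hensel: r_{i+1} = r_i − f(r_i)·(f′(r_i))^{-1} mod 13^{i+2}, f′(x) = 2x + 5. Iterate:
  r_0 = 2 (mod 13)
  r_1 = 106 (mod 169)
  r_2 = 1458 (mod 2197)
  r_3 = 27822 (mod 28561)
Final: r = 27822 satisfies f(r) ≡ 0 mod 13^4.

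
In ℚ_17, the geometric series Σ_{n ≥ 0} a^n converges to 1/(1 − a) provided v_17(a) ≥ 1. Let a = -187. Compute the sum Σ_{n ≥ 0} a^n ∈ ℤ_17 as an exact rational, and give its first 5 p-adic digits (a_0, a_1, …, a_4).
Σ a^n = 1/(1 − a) = 1/188;  first 5 digits = (1, 6, 1, 2, 11)

v_17(a) = 1 ≥ 1, so the series converges in ℤ_17 to 1/(1 − a) = 1/(1 − (-187)) = 1/188. Expand this rational in ℤ_17: compute digits iteratively via d_i = x_i mod 17, x_{i+1} = (x_i − d_i)/17. The first 5 digits are (1, 6, 1, 2, 11).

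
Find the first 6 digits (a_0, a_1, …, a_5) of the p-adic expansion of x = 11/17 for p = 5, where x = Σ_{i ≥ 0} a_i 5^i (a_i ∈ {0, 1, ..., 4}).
(a_0, …, a_5) = (3, 1, 0, 2, 4, 0)

v_5(11/17) = 0 (numerator and denominator both coprime to 5), so x ∈ ℤ_5^×. Compute digits iteratively via a_i = x_i mod 5, x_{i+1} = (x_i − a_i)/5, with x_0 = x:
  x_0 = 11/17;  a_0 = 3;  x_1 = (x_0 − 3)/5 = -8/17
  x_1 = -8/17;  a_1 = 1;  x_2 = (x_1 − 1)/5 = -5/17
  x_2 = -5/17;  a_2 = 0;  x_3 = (x_2 − 0)/5 = -1/17
  x_3 = -1/17;  a_3 = 2;  x_4 = (x_3 − 2)/5 = -7/17
  x_4 = -7/17;  a_4 = 4;  x_5 = (x_4 − 4)/5 = -15/17
  x_5 = -15/17;  a_5 = 0;  x_6 = (x_5 − 0)/5 = -3/17
Digits: (3, 1, 0, 2, 4, 0).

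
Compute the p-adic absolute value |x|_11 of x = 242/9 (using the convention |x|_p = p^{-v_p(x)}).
|242/9|_11 = 1/121

Step 1 — compute v_11(x) by factoring powers of 11 out of the numerator and denominator: v_11(242/9) = 2. Step 2 — apply |x|_p = p^{-v_p(x)} = 11^{-2} = 1/121.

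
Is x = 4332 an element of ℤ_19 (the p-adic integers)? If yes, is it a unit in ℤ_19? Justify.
x ∈ ℤ_19 but not a unit; v_19(x) = 2 > 0

ℤ_19 = {x ∈ ℚ_19 : v_19(x) ≥ 0} and ℤ_19^× = {x ∈ ℤ_19 : v_19(x) = 0}. Here v_19(4332) = v_19(num) − v_19(den) = 2; compare against these criteria.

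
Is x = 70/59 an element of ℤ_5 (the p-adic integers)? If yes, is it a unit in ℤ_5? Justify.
x ∈ ℤ_5 but not a unit; v_5(x) = 1 > 0

ℤ_5 = {x ∈ ℚ_5 : v_5(x) ≥ 0} and ℤ_5^× = {x ∈ ℤ_5 : v_5(x) = 0}. Here v_5(70/59) = v_5(num) − v_5(den) = 1; compare against these criteria.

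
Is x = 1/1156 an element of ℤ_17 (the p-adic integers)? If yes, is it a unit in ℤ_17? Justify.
x ∉ ℤ_17 (v_17(x) = -2 < 0)

ℤ_17 = {x ∈ ℚ_17 : v_17(x) ≥ 0} and ℤ_17^× = {x ∈ ℤ_17 : v_17(x) = 0}. Here v_17(1/1156) = v_17(num) − v_17(den) = -2; compare against these criteria.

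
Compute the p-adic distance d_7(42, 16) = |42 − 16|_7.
d_7(42, 16) = 1

Step 1 — x − y = 42 − 16 = 26. Step 2 — v_7(26) = 0 (factor: 26 = (7^0 · 26); the sign does not affect v_p). Step 3 — |x − y|_7 = 7^{0} = 1.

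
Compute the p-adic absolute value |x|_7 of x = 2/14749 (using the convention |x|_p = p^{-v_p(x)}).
|2/14749|_7 = 343

Step 1 — compute v_7(x) by factoring powers of 7 out of the numerator and denominator: v_7(2/14749) = -3. Step 2 — apply |x|_p = p^{-v_p(x)} = 7^{3} = 343.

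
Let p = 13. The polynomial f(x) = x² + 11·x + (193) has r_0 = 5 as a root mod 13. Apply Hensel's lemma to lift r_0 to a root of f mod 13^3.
r_2 = 1344 (mod 2197)

Hensel: r_{i+1} = r_i − f(r_i)·(f′(r_i))^{-1} mod 13^{i+2}, f′(x) = 2x + 11. Iterate:
  r_0 = 5 (mod 13)
  r_1 = 161 (mod 169)
  r_2 = 1344 (mod 2197)
Final: r = 1344 satisfies f(r) ≡ 0 mod 13^3.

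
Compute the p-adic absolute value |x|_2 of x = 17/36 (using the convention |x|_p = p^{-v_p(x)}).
|17/36|_2 = 4

Step 1 — compute v_2(x) by factoring powers of 2 out of the numerator and denominator: v_2(17/36) = -2. Step 2 — apply |x|_p = p^{-v_p(x)} = 2^{2} = 4.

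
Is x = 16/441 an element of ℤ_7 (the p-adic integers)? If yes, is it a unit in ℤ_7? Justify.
x ∉ ℤ_7 (v_7(x) = -2 < 0)

ℤ_7 = {x ∈ ℚ_7 : v_7(x) ≥ 0} and ℤ_7^× = {x ∈ ℤ_7 : v_7(x) = 0}. Here v_7(16/441) = v_7(num) − v_7(den) = -2; compare against these criteria.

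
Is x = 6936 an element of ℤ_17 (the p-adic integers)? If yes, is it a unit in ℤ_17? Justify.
x ∈ ℤ_17 but not a unit; v_17(x) = 2 > 0

ℤ_17 = {x ∈ ℚ_17 : v_17(x) ≥ 0} and ℤ_17^× = {x ∈ ℤ_17 : v_17(x) = 0}. Here v_17(6936) = v_17(num) − v_17(den) = 2; compare against these criteria.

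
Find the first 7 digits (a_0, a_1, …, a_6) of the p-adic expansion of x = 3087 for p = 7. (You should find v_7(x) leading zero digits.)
(a_0, …, a_6) = (0, 0, 0, 2, 1, 0, 0)

v_7(3087) = 3, so a_0 = ... = a_2 = 0. Factor out: x = 7^3 · u with u = 9 a unit in ℤ_7. Expand u iteratively via a_{v+i} = u_i mod 7, u_{i+1} = (u_i − a_{v+i})/7:
  u_0 = 9;  a_3 = 2;  u_1 = (u_0 − 2)/7 = 1
  u_1 = 1;  a_4 = 1;  u_2 = (u_1 − 1)/7 = 0
  u_2 = 0;  a_5 = 0;  u_3 = (u_2 − 0)/7 = 0
  u_3 = 0;  a_6 = 0;  u_4 = (u_3 − 0)/7 = 0
Digits: (0, 0, 0, 2, 1, 0, 0).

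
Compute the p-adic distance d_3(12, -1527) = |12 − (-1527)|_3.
d_3(12, -1527) = 1/81

Step 1 — x − y = 12 − (-1527) = 1539. Step 2 — v_3(1539) = 4 (factor: 1539 = (3^4 · 19); the sign does not affect v_p). Step 3 — |x − y|_3 = 3^{-4} = 1/81.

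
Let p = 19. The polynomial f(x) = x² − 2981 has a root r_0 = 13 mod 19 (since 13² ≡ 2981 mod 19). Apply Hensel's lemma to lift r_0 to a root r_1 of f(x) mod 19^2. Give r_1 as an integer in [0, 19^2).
r_1 = 260 (mod 361)

Hensel's recurrence: r_{i+1} = r_i − f(r_i)·(f′(r_i))^{-1} mod 19^{i+2}, with f′(x) = 2x. Iterate:
  r_0 = 13 (mod 19)
  r_1 = 260 (mod 361)
Final: r_1 = 260, and one checks f(r_1) ≡ 0 mod 19^2.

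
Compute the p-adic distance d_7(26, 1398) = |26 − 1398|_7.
d_7(26, 1398) = 1/343

Step 1 — x − y = 26 − 1398 = -1372. Step 2 — v_7(-1372) = 3 (factor: -1372 = −(7^3 · 4); the sign does not affect v_p). Step 3 — |x − y|_7 = 7^{-3} = 1/343.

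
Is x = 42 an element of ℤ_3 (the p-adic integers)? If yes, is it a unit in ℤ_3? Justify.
x ∈ ℤ_3 but not a unit; v_3(x) = 1 > 0

ℤ_3 = {x ∈ ℚ_3 : v_3(x) ≥ 0} and ℤ_3^× = {x ∈ ℤ_3 : v_3(x) = 0}. Here v_3(42) = v_3(num) − v_3(den) = 1; compare against these criteria.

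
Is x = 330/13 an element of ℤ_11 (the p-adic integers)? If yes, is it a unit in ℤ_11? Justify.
x ∈ ℤ_11 but not a unit; v_11(x) = 1 > 0

ℤ_11 = {x ∈ ℚ_11 : v_11(x) ≥ 0} and ℤ_11^× = {x ∈ ℤ_11 : v_11(x) = 0}. Here v_11(330/13) = v_11(num) − v_11(den) = 1; compare against these criteria.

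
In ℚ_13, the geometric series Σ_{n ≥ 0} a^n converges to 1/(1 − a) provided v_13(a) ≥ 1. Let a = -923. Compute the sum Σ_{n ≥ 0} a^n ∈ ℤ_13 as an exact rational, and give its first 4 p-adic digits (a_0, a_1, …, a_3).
Σ a^n = 1/(1 − a) = 1/924;  first 4 digits = (1, 7, 4, 2)

v_13(a) = 1 ≥ 1, so the series converges in ℤ_13 to 1/(1 − a) = 1/(1 − (-923)) = 1/924. Expand this rational in ℤ_13: compute digits iteratively via d_i = x_i mod 13, x_{i+1} = (x_i − d_i)/13. The first 4 digits are (1, 7, 4, 2).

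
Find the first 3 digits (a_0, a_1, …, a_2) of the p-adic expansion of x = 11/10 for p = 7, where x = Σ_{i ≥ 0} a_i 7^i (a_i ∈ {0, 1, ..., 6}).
(a_0, …, a_2) = (6, 0, 2)

v_7(11/10) = 0 (numerator and denominator both coprime to 7), so x ∈ ℤ_7^×. Compute digits iteratively via a_i = x_i mod 7, x_{i+1} = (x_i − a_i)/7, with x_0 = x:
  x_0 = 11/10;  a_0 = 6;  x_1 = (x_0 − 6)/7 = -7/10
  x_1 = -7/10;  a_1 = 0;  x_2 = (x_1 − 0)/7 = -1/10
  x_2 = -1/10;  a_2 = 2;  x_3 = (x_2 − 2)/7 = -3/10
Digits: (6, 0, 2).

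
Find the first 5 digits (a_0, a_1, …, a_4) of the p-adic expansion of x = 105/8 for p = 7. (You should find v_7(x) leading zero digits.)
(a_0, …, a_4) = (0, 1, 1, 6, 0)

v_7(105/8) = 1, so a_0 = ... = a_0 = 0. Factor out: x = 7^1 · u with u = 15/8 a unit in ℤ_7. Expand u iteratively via a_{v+i} = u_i mod 7, u_{i+1} = (u_i − a_{v+i})/7:
  u_0 = 15/8;  a_1 = 1;  u_1 = (u_0 − 1)/7 = 1/8
  u_1 = 1/8;  a_2 = 1;  u_2 = (u_1 − 1)/7 = -1/8
  u_2 = -1/8;  a_3 = 6;  u_3 = (u_2 − 6)/7 = -7/8
  u_3 = -7/8;  a_4 = 0;  u_4 = (u_3 − 0)/7 = -1/8
Digits: (0, 1, 1, 6, 0).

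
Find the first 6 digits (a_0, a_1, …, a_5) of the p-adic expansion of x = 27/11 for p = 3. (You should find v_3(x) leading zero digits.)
(a_0, …, a_5) = (0, 0, 0, 2, 1, 0)

v_3(27/11) = 3, so a_0 = ... = a_2 = 0. Factor out: x = 3^3 · u with u = 1/11 a unit in ℤ_3. Expand u iteratively via a_{v+i} = u_i mod 3, u_{i+1} = (u_i − a_{v+i})/3:
  u_0 = 1/11;  a_3 = 2;  u_1 = (u_0 − 2)/3 = -7/11
  u_1 = -7/11;  a_4 = 1;  u_2 = (u_1 − 1)/3 = -6/11
  u_2 = -6/11;  a_5 = 0;  u_3 = (u_2 − 0)/3 = -2/11
Digits: (0, 0, 0, 2, 1, 0).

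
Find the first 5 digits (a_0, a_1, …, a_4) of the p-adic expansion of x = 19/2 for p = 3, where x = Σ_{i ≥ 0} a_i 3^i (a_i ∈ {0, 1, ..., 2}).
(a_0, …, a_4) = (2, 1, 2, 1, 1)

v_3(19/2) = 0 (numerator and denominator both coprime to 3), so x ∈ ℤ_3^×. Compute digits iteratively via a_i = x_i mod 3, x_{i+1} = (x_i − a_i)/3, with x_0 = x:
  x_0 = 19/2;  a_0 = 2;  x_1 = (x_0 − 2)/3 = 5/2
  x_1 = 5/2;  a_1 = 1;  x_2 = (x_1 − 1)/3 = 1/2
  x_2 = 1/2;  a_2 = 2;  x_3 = (x_2 − 2)/3 = -1/2
  x_3 = -1/2;  a_3 = 1;  x_4 = (x_3 − 1)/3 = -1/2
  x_4 = -1/2;  a_4 = 1;  x_5 = (x_4 − 1)/3 = -1/2
Digits: (2, 1, 2, 1, 1).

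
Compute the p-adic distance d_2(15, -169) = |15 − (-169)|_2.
d_2(15, -169) = 1/8

Step 1 — x − y = 15 − (-169) = 184. Step 2 — v_2(184) = 3 (factor: 184 = (2^3 · 23); the sign does not affect v_p). Step 3 — |x − y|_2 = 2^{-3} = 1/8.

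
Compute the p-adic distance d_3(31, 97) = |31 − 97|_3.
d_3(31, 97) = 1/3

Step 1 — x − y = 31 − 97 = -66. Step 2 — v_3(-66) = 1 (factor: -66 = −(3^1 · 22); the sign does not affect v_p). Step 3 — |x − y|_3 = 3^{-1} = 1/3.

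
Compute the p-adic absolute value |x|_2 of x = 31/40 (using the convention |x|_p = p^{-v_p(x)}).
|31/40|_2 = 8

Step 1 — compute v_2(x) by factoring powers of 2 out of the numerator and denominator: v_2(31/40) = -3. Step 2 — apply |x|_p = p^{-v_p(x)} = 2^{3} = 8.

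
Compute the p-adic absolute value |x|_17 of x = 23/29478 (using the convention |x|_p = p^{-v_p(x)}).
|23/29478|_17 = 4913

Step 1 — compute v_17(x) by factoring powers of 17 out of the numerator and denominator: v_17(23/29478) = -3. Step 2 — apply |x|_p = p^{-v_p(x)} = 17^{3} = 4913.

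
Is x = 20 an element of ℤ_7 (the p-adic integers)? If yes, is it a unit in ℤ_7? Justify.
x ∈ ℤ_7^× (unit); v_7(x) = 0

ℤ_7 = {x ∈ ℚ_7 : v_7(x) ≥ 0} and ℤ_7^× = {x ∈ ℤ_7 : v_7(x) = 0}. Here v_7(20) = v_7(num) − v_7(den) = 0; compare against these criteria.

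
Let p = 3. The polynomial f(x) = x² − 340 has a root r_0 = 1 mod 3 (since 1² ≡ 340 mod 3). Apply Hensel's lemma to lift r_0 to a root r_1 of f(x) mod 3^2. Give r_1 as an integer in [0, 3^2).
r_1 = 4 (mod 9)

Hensel's recurrence: r_{i+1} = r_i − f(r_i)·(f′(r_i))^{-1} mod 3^{i+2}, with f′(x) = 2x. Iterate:
  r_0 = 1 (mod 3)
  r_1 = 4 (mod 9)
Final: r_1 = 4, and one checks f(r_1) ≡ 0 mod 3^2.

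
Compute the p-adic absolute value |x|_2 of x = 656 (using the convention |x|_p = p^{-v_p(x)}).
|656|_2 = 1/16

Step 1 — compute v_2(x) by factoring powers of 2 out of the numerator and denominator: v_2(656) = 4. Step 2 — apply |x|_p = p^{-v_p(x)} = 2^{-4} = 1/16.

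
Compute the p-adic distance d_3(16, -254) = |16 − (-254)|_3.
d_3(16, -254) = 1/27

Step 1 — x − y = 16 − (-254) = 270. Step 2 — v_3(270) = 3 (factor: 270 = (3^3 · 10); the sign does not affect v_p). Step 3 — |x − y|_3 = 3^{-3} = 1/27.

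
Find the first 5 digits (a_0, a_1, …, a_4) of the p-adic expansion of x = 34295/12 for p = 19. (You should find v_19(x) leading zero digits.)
(a_0, …, a_4) = (0, 0, 0, 2, 11)

v_19(34295/12) = 3, so a_0 = ... = a_2 = 0. Factor out: x = 19^3 · u with u = 5/12 a unit in ℤ_19. Expand u iteratively via a_{v+i} = u_i mod 19, u_{i+1} = (u_i − a_{v+i})/19:
  u_0 = 5/12;  a_3 = 2;  u_1 = (u_0 − 2)/19 = -1/12
  u_1 = -1/12;  a_4 = 11;  u_2 = (u_1 − 11)/19 = -7/12
Digits: (0, 0, 0, 2, 11).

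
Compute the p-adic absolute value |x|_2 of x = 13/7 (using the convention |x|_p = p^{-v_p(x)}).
|13/7|_2 = 1

Step 1 — compute v_2(x) by factoring powers of 2 out of the numerator and denominator: v_2(13/7) = 0. Step 2 — apply |x|_p = p^{-v_p(x)} = 2^{0} = 1.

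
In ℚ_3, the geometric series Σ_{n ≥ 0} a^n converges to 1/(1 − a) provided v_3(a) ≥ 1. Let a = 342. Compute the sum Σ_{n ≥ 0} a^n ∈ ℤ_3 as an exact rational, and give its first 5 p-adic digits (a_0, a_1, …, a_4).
Σ a^n = 1/(1 − a) = -1/341;  first 5 digits = (1, 0, 2, 0, 2)

v_3(a) = 2 ≥ 1, so the series converges in ℤ_3 to 1/(1 − a) = 1/(1 − 342) = -1/341. Expand this rational in ℤ_3: compute digits iteratively via d_i = x_i mod 3, x_{i+1} = (x_i − d_i)/3. The first 5 digits are (1, 0, 2, 0, 2).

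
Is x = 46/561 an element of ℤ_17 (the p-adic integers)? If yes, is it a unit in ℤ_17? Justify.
x ∉ ℤ_17 (v_17(x) = -1 < 0)

ℤ_17 = {x ∈ ℚ_17 : v_17(x) ≥ 0} and ℤ_17^× = {x ∈ ℤ_17 : v_17(x) = 0}. Here v_17(46/561) = v_17(num) − v_17(den) = -1; compare against these criteria.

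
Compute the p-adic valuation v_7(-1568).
v_7(-1568) = 2

v_7(n) is the largest exponent k such that 7^k divides n. Factor out: -1568 = -7^2 · 32. (Sign doesn't affect v_p.) So v_7(-1568) = 2.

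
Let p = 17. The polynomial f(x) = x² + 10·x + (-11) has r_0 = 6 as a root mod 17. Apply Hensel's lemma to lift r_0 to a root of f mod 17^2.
r_1 = 278 (mod 289)

Hensel: r_{i+1} = r_i − f(r_i)·(f′(r_i))^{-1} mod 17^{i+2}, f′(x) = 2x + 10. Iterate:
  r_0 = 6 (mod 17)
  r_1 = 278 (mod 289)
Final: r = 278 satisfies f(r) ≡ 0 mod 17^2.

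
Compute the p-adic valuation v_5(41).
v_5(41) = 0

v_5(n) is the largest exponent k such that 5^k divides n. Factor out: 41 = 5^0 · 41. (Sign doesn't affect v_p.) So v_5(41) = 0.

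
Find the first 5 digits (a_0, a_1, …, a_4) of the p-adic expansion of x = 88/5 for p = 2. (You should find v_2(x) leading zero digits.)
(a_0, …, a_4) = (0, 0, 0, 1, 1)

v_2(88/5) = 3, so a_0 = ... = a_2 = 0. Factor out: x = 2^3 · u with u = 11/5 a unit in ℤ_2. Expand u iteratively via a_{v+i} = u_i mod 2, u_{i+1} = (u_i − a_{v+i})/2:
  u_0 = 11/5;  a_3 = 1;  u_1 = (u_0 − 1)/2 = 3/5
  u_1 = 3/5;  a_4 = 1;  u_2 = (u_1 − 1)/2 = -1/5
Digits: (0, 0, 0, 1, 1).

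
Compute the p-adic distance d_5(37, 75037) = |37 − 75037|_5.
d_5(37, 75037) = 1/3125

Step 1 — x − y = 37 − 75037 = -75000. Step 2 — v_5(-75000) = 5 (factor: -75000 = −(5^5 · 24); the sign does not affect v_p). Step 3 — |x − y|_5 = 5^{-5} = 1/3125.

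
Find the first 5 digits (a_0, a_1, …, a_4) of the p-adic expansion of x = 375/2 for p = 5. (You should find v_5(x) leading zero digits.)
(a_0, …, a_4) = (0, 0, 0, 4, 2)

v_5(375/2) = 3, so a_0 = ... = a_2 = 0. Factor out: x = 5^3 · u with u = 3/2 a unit in ℤ_5. Expand u iteratively via a_{v+i} = u_i mod 5, u_{i+1} = (u_i − a_{v+i})/5:
  u_0 = 3/2;  a_3 = 4;  u_1 = (u_0 − 4)/5 = -1/2
  u_1 = -1/2;  a_4 = 2;  u_2 = (u_1 − 2)/5 = -1/2
Digits: (0, 0, 0, 4, 2).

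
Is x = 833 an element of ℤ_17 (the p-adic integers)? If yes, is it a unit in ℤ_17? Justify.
x ∈ ℤ_17 but not a unit; v_17(x) = 1 > 0

ℤ_17 = {x ∈ ℚ_17 : v_17(x) ≥ 0} and ℤ_17^× = {x ∈ ℤ_17 : v_17(x) = 0}. Here v_17(833) = v_17(num) − v_17(den) = 1; compare against these criteria.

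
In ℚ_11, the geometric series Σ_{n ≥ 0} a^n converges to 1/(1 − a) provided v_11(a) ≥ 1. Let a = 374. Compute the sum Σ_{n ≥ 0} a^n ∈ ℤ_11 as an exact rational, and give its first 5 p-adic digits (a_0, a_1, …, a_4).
Σ a^n = 1/(1 − a) = -1/373;  first 5 digits = (1, 1, 4, 7, 8)

v_11(a) = 1 ≥ 1, so the series converges in ℤ_11 to 1/(1 − a) = 1/(1 − 374) = -1/373. Expand this rational in ℤ_11: compute digits iteratively via d_i = x_i mod 11, x_{i+1} = (x_i − d_i)/11. The first 5 digits are (1, 1, 4, 7, 8).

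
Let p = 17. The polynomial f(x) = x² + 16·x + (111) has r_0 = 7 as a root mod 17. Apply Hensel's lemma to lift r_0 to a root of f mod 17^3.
r_2 = 1809 (mod 4913)

Hensel: r_{i+1} = r_i − f(r_i)·(f′(r_i))^{-1} mod 17^{i+2}, f′(x) = 2x + 16. Iterate:
  r_0 = 7 (mod 17)
  r_1 = 75 (mod 289)
  r_2 = 1809 (mod 4913)
Final: r = 1809 satisfies f(r) ≡ 0 mod 17^3.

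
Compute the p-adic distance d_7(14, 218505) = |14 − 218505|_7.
d_7(14, 218505) = 1/16807

Step 1 — x − y = 14 − 218505 = -218491. Step 2 — v_7(-218491) = 5 (factor: -218491 = −(7^5 · 13); the sign does not affect v_p). Step 3 — |x − y|_7 = 7^{-5} = 1/16807.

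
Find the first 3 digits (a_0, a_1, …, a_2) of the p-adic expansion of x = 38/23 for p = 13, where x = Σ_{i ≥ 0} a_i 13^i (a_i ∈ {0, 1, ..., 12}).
(a_0, …, a_2) = (9, 0, 9)

v_13(38/23) = 0 (numerator and denominator both coprime to 13), so x ∈ ℤ_13^×. Compute digits iteratively via a_i = x_i mod 13, x_{i+1} = (x_i − a_i)/13, with x_0 = x:
  x_0 = 38/23;  a_0 = 9;  x_1 = (x_0 − 9)/13 = -13/23
  x_1 = -13/23;  a_1 = 0;  x_2 = (x_1 − 0)/13 = -1/23
  x_2 = -1/23;  a_2 = 9;  x_3 = (x_2 − 9)/13 = -16/23
Digits: (9, 0, 9).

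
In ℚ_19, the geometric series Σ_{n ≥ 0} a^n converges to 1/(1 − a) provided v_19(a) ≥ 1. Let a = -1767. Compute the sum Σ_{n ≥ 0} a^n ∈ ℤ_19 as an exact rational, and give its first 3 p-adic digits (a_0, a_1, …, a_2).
Σ a^n = 1/(1 − a) = 1/1768;  first 3 digits = (1, 2, 18)

v_19(a) = 1 ≥ 1, so the series converges in ℤ_19 to 1/(1 − a) = 1/(1 − (-1767)) = 1/1768. Expand this rational in ℤ_19: compute digits iteratively via d_i = x_i mod 19, x_{i+1} = (x_i − d_i)/19. The first 3 digits are (1, 2, 18).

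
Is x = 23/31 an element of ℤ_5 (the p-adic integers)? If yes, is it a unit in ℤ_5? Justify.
x ∈ ℤ_5^× (unit); v_5(x) = 0

ℤ_5 = {x ∈ ℚ_5 : v_5(x) ≥ 0} and ℤ_5^× = {x ∈ ℤ_5 : v_5(x) = 0}. Here v_5(23/31) = v_5(num) − v_5(den) = 0; compare against these criteria.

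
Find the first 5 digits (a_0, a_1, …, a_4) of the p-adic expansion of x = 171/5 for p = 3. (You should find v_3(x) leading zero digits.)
(a_0, …, a_4) = (0, 0, 2, 0, 2)

v_3(171/5) = 2, so a_0 = ... = a_1 = 0. Factor out: x = 3^2 · u with u = 19/5 a unit in ℤ_3. Expand u iteratively via a_{v+i} = u_i mod 3, u_{i+1} = (u_i − a_{v+i})/3:
  u_0 = 19/5;  a_2 = 2;  u_1 = (u_0 − 2)/3 = 3/5
  u_1 = 3/5;  a_3 = 0;  u_2 = (u_1 − 0)/3 = 1/5
  u_2 = 1/5;  a_4 = 2;  u_3 = (u_2 − 2)/3 = -3/5
Digits: (0, 0, 2, 0, 2).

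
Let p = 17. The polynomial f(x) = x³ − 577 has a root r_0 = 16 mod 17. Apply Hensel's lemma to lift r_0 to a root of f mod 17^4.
r_3 = 28032 (mod 83521)

Hensel: r_{i+1} = r_i − f(r_i)/f′(r_i) mod 17^{i+2}, where f′(x) = 3x². Iterate:
  r_0 = 16 (mod 17)
  r_1 = 288 (mod 289)
  r_2 = 3467 (mod 4913)
  r_3 = 28032 (mod 83521)
Final: r = 28032 with f(r) ≡ 0 mod 17^4.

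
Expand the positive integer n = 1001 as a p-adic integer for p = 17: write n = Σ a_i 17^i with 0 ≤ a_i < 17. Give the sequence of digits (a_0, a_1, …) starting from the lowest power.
(a_0, a_1, …) = (15, 7, 3)

Repeated division by 17 gives the digits low-to-high: 1001 = 15 + 7·17^1 + 3·17^2. Digit sequence: (15, 7, 3).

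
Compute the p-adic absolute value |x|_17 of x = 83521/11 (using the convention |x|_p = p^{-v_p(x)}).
|83521/11|_17 = 1/83521

Step 1 — compute v_17(x) by factoring powers of 17 out of the numerator and denominator: v_17(83521/11) = 4. Step 2 — apply |x|_p = p^{-v_p(x)} = 17^{-4} = 1/83521.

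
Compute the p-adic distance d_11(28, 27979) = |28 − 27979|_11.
d_11(28, 27979) = 1/1331

Step 1 — x − y = 28 − 27979 = -27951. Step 2 — v_11(-27951) = 3 (factor: -27951 = −(11^3 · 21); the sign does not affect v_p). Step 3 — |x − y|_11 = 11^{-3} = 1/1331.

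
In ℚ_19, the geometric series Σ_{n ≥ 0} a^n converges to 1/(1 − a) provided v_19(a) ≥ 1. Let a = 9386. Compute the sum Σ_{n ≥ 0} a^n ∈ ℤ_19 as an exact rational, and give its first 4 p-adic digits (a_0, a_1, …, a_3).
Σ a^n = 1/(1 − a) = -1/9385;  first 4 digits = (1, 0, 7, 1)

v_19(a) = 2 ≥ 1, so the series converges in ℤ_19 to 1/(1 − a) = 1/(1 − 9386) = -1/9385. Expand this rational in ℤ_19: compute digits iteratively via d_i = x_i mod 19, x_{i+1} = (x_i − d_i)/19. The first 4 digits are (1, 0, 7, 1).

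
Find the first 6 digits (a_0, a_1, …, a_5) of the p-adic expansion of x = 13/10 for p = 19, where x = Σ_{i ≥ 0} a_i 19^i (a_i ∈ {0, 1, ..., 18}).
(a_0, …, a_5) = (7, 13, 5, 13, 5, 13)

v_19(13/10) = 0 (numerator and denominator both coprime to 19), so x ∈ ℤ_19^×. Compute digits iteratively via a_i = x_i mod 19, x_{i+1} = (x_i − a_i)/19, with x_0 = x:
  x_0 = 13/10;  a_0 = 7;  x_1 = (x_0 − 7)/19 = -3/10
  x_1 = -3/10;  a_1 = 13;  x_2 = (x_1 − 13)/19 = -7/10
  x_2 = -7/10;  a_2 = 5;  x_3 = (x_2 − 5)/19 = -3/10
  x_3 = -3/10;  a_3 = 13;  x_4 = (x_3 − 13)/19 = -7/10
  x_4 = -7/10;  a_4 = 5;  x_5 = (x_4 − 5)/19 = -3/10
  x_5 = -3/10;  a_5 = 13;  x_6 = (x_5 − 13)/19 = -7/10
Digits: (7, 13, 5, 13, 5, 13).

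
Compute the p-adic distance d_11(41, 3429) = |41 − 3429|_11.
d_11(41, 3429) = 1/121

Step 1 — x − y = 41 − 3429 = -3388. Step 2 — v_11(-3388) = 2 (factor: -3388 = −(11^2 · 28); the sign does not affect v_p). Step 3 — |x − y|_11 = 11^{-2} = 1/121.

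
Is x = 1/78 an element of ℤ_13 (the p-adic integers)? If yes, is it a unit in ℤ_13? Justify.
x ∉ ℤ_13 (v_13(x) = -1 < 0)

ℤ_13 = {x ∈ ℚ_13 : v_13(x) ≥ 0} and ℤ_13^× = {x ∈ ℤ_13 : v_13(x) = 0}. Here v_13(1/78) = v_13(num) − v_13(den) = -1; compare against these criteria.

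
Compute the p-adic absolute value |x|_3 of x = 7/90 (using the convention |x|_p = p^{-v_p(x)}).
|7/90|_3 = 9

Step 1 — compute v_3(x) by factoring powers of 3 out of the numerator and denominator: v_3(7/90) = -2. Step 2 — apply |x|_p = p^{-v_p(x)} = 3^{2} = 9.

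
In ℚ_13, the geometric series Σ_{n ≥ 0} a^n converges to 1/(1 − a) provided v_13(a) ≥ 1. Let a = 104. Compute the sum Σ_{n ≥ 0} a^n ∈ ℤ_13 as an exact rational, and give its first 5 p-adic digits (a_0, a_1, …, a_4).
Σ a^n = 1/(1 − a) = -1/103;  first 5 digits = (1, 8, 12, 9, 1)

v_13(a) = 1 ≥ 1, so the series converges in ℤ_13 to 1/(1 − a) = 1/(1 − 104) = -1/103. Expand this rational in ℤ_13: compute digits iteratively via d_i = x_i mod 13, x_{i+1} = (x_i − d_i)/13. The first 5 digits are (1, 8, 12, 9, 1).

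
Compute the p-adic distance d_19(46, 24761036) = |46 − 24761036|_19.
d_19(46, 24761036) = 1/2476099

Step 1 — x − y = 46 − 24761036 = -24760990. Step 2 — v_19(-24760990) = 5 (factor: -24760990 = −(19^5 · 10); the sign does not affect v_p). Step 3 — |x − y|_19 = 19^{-5} = 1/2476099.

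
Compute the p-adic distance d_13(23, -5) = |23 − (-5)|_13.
d_13(23, -5) = 1

Step 1 — x − y = 23 − (-5) = 28. Step 2 — v_13(28) = 0 (factor: 28 = (13^0 · 28); the sign does not affect v_p). Step 3 — |x − y|_13 = 13^{0} = 1.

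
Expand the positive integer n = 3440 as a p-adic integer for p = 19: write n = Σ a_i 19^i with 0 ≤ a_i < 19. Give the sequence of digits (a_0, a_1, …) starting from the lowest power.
(a_0, a_1, …) = (1, 10, 9)

Repeated division by 19 gives the digits low-to-high: 3440 = 1 + 10·19^1 + 9·19^2. Digit sequence: (1, 10, 9).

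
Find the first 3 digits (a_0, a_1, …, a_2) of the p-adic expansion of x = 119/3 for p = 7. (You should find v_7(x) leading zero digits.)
(a_0, …, a_2) = (0, 1, 3)

v_7(119/3) = 1, so a_0 = ... = a_0 = 0. Factor out: x = 7^1 · u with u = 17/3 a unit in ℤ_7. Expand u iteratively via a_{v+i} = u_i mod 7, u_{i+1} = (u_i − a_{v+i})/7:
  u_0 = 17/3;  a_1 = 1;  u_1 = (u_0 − 1)/7 = 2/3
  u_1 = 2/3;  a_2 = 3;  u_2 = (u_1 − 3)/7 = -1/3
Digits: (0, 1, 3).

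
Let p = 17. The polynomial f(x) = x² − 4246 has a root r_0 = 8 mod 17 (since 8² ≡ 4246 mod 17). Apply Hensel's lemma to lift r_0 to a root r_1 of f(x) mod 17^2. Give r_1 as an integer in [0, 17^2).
r_1 = 161 (mod 289)

Hensel's recurrence: r_{i+1} = r_i − f(r_i)·(f′(r_i))^{-1} mod 17^{i+2}, with f′(x) = 2x. Iterate:
  r_0 = 8 (mod 17)
  r_1 = 161 (mod 289)
Final: r_1 = 161, and one checks f(r_1) ≡ 0 mod 17^2.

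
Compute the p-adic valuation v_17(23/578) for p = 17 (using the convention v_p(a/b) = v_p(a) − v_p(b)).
v_17(23/578) = -2

Factor powers of 17 from the numerator and denominator of the reduced fraction: 23 = 17^0 · 23 and 578 = 17^2 · 2. Apply v_p(a/b) = v_p(a) − v_p(b): v_17(23/578) = 0 − 2 = -2.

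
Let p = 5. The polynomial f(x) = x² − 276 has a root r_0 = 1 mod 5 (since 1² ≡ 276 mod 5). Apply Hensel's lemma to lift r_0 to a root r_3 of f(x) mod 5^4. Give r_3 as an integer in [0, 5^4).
r_3 = 451 (mod 625)

Hensel's recurrence: r_{i+1} = r_i − f(r_i)·(f′(r_i))^{-1} mod 5^{i+2}, with f′(x) = 2x. Iterate:
  r_0 = 1 (mod 5)
  r_1 = 1 (mod 25)
  r_2 = 76 (mod 125)
  r_3 = 451 (mod 625)
Final: r_3 = 451, and one checks f(r_3) ≡ 0 mod 5^4.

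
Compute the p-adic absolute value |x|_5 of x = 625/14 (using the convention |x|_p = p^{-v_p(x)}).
|625/14|_5 = 1/625

Step 1 — compute v_5(x) by factoring powers of 5 out of the numerator and denominator: v_5(625/14) = 4. Step 2 — apply |x|_p = p^{-v_p(x)} = 5^{-4} = 1/625.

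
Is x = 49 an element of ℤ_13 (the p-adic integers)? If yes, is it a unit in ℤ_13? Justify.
x ∈ ℤ_13^× (unit); v_13(x) = 0

ℤ_13 = {x ∈ ℚ_13 : v_13(x) ≥ 0} and ℤ_13^× = {x ∈ ℤ_13 : v_13(x) = 0}. Here v_13(49) = v_13(num) − v_13(den) = 0; compare against these criteria.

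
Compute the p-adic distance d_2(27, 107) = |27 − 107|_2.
d_2(27, 107) = 1/16

Step 1 — x − y = 27 − 107 = -80. Step 2 — v_2(-80) = 4 (factor: -80 = −(2^4 · 5); the sign does not affect v_p). Step 3 — |x − y|_2 = 2^{-4} = 1/16.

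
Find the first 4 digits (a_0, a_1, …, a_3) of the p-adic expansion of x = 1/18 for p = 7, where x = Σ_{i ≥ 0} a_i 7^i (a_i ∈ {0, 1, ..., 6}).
(a_0, …, a_3) = (2, 4, 6, 1)

v_7(1/18) = 0 (numerator and denominator both coprime to 7), so x ∈ ℤ_7^×. Compute digits iteratively via a_i = x_i mod 7, x_{i+1} = (x_i − a_i)/7, with x_0 = x:
  x_0 = 1/18;  a_0 = 2;  x_1 = (x_0 − 2)/7 = -5/18
  x_1 = -5/18;  a_1 = 4;  x_2 = (x_1 − 4)/7 = -11/18
  x_2 = -11/18;  a_2 = 6;  x_3 = (x_2 − 6)/7 = -17/18
  x_3 = -17/18;  a_3 = 1;  x_4 = (x_3 − 1)/7 = -5/18
Digits: (2, 4, 6, 1).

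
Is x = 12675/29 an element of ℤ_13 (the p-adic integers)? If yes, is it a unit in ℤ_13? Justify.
x ∈ ℤ_13 but not a unit; v_13(x) = 2 > 0

ℤ_13 = {x ∈ ℚ_13 : v_13(x) ≥ 0} and ℤ_13^× = {x ∈ ℤ_13 : v_13(x) = 0}. Here v_13(12675/29) = v_13(num) − v_13(den) = 2; compare against these criteria.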